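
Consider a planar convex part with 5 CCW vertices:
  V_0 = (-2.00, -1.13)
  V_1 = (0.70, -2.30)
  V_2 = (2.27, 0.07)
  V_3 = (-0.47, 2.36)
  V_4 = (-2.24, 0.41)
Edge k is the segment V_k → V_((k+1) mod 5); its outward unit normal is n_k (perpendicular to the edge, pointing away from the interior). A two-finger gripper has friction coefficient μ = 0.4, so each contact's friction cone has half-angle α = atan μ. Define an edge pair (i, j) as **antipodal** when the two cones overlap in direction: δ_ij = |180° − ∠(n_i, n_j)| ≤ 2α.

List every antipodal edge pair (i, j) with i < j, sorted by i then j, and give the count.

α = atan 0.4 = 21.80°;  2α = 43.60°
n_0 = (-0.3976, -0.9176)
n_1 = (+0.8337, -0.5523)
n_2 = (+0.6413, +0.7673)
n_3 = (-0.7405, +0.6721)
n_4 = (-0.9881, -0.1540)
  (0,1): δ = 100.09°  ·
  (0,2): δ = 16.46°  ✓
  (0,3): δ = 71.20°  ·
  (0,4): δ = 122.29°  ·
  (1,2): δ = 96.37°  ·
  (1,3): δ = 8.71°  ✓
  (1,4): δ = 42.38°  ✓
  (2,3): δ = 92.34°  ·
  (2,4): δ = 41.25°  ✓
  (3,4): δ = 128.91°  ·
antipodal pairs: 4

count = 4; pairs: (0,2), (1,3), (1,4), (2,4)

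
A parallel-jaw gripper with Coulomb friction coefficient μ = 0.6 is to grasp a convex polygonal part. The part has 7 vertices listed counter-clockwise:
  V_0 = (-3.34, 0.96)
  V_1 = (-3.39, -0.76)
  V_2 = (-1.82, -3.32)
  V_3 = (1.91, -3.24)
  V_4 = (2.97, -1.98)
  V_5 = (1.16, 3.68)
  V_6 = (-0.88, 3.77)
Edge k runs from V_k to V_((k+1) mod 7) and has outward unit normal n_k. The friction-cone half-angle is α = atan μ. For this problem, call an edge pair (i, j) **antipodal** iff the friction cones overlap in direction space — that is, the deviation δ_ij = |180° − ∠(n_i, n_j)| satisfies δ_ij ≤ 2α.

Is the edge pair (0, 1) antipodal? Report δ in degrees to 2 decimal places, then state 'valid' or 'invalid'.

δ = 146.81°, invalid

α = atan 0.6 = 30.96°;  2α = 61.93°
edge 0: e_0 = (-0.05, -1.72);  n_0 = (-0.9996, +0.0291)
edge 1: e_1 = (+1.57, -2.56);  n_1 = (-0.8525, -0.5228)
∠(n_0, n_1) = 33.19°
δ = |180° − 33.19°| = 146.81°
146.81° > 2α = 61.93°  →  invalid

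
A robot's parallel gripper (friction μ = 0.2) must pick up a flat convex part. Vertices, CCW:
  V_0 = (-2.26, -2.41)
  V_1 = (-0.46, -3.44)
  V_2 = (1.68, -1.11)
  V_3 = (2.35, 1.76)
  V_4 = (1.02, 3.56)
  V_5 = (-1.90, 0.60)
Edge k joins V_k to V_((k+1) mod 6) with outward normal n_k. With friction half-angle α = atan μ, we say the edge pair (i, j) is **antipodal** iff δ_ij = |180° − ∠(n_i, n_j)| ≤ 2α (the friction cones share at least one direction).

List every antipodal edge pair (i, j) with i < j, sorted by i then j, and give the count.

α = atan 0.2 = 11.31°;  2α = 22.62°
n_0 = (-0.4967, -0.8679)
n_1 = (+0.7365, -0.6764)
n_2 = (+0.9738, -0.2273)
n_3 = (+0.8043, +0.5943)
n_4 = (-0.7119, +0.7023)
n_5 = (-0.9929, +0.1188)
  (0,1): δ = 102.79°  ·
  (0,2): δ = 73.36°  ·
  (0,3): δ = 23.76°  ·
  (0,4): δ = 75.17°  ·
  (0,5): δ = 112.96°  ·
  (1,2): δ = 150.57°  ·
  (1,3): δ = 100.97°  ·
  (1,4): δ = 2.04°  ✓
  (1,5): δ = 35.75°  ·
  (2,3): δ = 130.40°  ·
  (2,4): δ = 31.47°  ·
  (2,5): δ = 6.32°  ✓
  (3,4): δ = 81.07°  ·
  (3,5): δ = 43.28°  ·
  (4,5): δ = 142.21°  ·
antipodal pairs: 2

count = 2; pairs: (1,4), (2,5)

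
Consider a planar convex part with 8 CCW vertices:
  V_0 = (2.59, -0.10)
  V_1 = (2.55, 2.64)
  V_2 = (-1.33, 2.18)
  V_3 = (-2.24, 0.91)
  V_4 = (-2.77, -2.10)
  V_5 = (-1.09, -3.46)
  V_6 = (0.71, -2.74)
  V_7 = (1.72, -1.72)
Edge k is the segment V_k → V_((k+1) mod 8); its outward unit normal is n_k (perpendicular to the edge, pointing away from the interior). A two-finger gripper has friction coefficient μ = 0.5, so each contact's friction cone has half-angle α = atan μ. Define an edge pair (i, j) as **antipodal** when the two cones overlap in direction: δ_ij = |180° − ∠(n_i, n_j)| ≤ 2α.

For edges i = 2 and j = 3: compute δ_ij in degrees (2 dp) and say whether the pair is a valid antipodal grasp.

α = atan 0.5 = 26.57°;  2α = 53.13°
edge 2: e_2 = (-0.91, -1.27);  n_2 = (-0.8129, +0.5824)
edge 3: e_3 = (-0.53, -3.01);  n_3 = (-0.9848, +0.1734)
∠(n_2, n_3) = 25.64°
δ = |180° − 25.64°| = 154.36°
154.36° > 2α = 53.13°  →  invalid

δ = 154.36°, invalid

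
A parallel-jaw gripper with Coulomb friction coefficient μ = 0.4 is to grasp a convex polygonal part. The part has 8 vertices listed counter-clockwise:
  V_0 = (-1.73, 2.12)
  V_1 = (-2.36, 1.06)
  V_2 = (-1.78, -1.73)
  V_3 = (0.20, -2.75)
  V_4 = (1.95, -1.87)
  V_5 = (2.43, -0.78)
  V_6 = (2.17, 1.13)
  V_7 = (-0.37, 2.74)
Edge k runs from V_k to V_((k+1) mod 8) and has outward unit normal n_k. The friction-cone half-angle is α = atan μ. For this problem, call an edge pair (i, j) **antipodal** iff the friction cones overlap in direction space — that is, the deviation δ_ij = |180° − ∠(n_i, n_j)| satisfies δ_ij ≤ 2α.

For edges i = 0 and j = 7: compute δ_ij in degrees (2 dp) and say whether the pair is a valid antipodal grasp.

δ = 145.23°, invalid

α = atan 0.4 = 21.80°;  2α = 43.60°
edge 0: e_0 = (-0.63, -1.06);  n_0 = (-0.8596, +0.5109)
edge 7: e_7 = (-1.36, -0.62);  n_7 = (-0.4148, +0.9099)
∠(n_0, n_7) = 34.77°
δ = |180° − 34.77°| = 145.23°
145.23° > 2α = 43.60°  →  invalid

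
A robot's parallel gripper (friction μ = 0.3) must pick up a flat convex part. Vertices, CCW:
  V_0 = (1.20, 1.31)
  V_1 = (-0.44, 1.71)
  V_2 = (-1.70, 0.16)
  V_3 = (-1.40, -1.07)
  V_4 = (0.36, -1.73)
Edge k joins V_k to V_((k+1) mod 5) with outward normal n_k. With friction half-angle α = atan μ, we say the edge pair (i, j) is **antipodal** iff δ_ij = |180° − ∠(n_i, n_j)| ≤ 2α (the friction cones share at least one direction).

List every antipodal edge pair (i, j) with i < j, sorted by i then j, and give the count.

count = 3; pairs: (0,3), (1,4), (2,4)

α = atan 0.3 = 16.70°;  2α = 33.40°
n_0 = (+0.2370, +0.9715)
n_1 = (-0.7760, +0.6308)
n_2 = (-0.9715, -0.2370)
n_3 = (-0.3511, -0.9363)
n_4 = (+0.9639, -0.2663)
  (0,1): δ = 115.40°  ·
  (0,2): δ = 62.59°  ·
  (0,3): δ = 6.85°  ✓
  (0,4): δ = 88.26°  ·
  (1,2): δ = 127.19°  ·
  (1,3): δ = 71.45°  ·
  (1,4): δ = 23.66°  ✓
  (2,3): δ = 124.26°  ·
  (2,4): δ = 29.15°  ✓
  (3,4): δ = 84.89°  ·
antipodal pairs: 3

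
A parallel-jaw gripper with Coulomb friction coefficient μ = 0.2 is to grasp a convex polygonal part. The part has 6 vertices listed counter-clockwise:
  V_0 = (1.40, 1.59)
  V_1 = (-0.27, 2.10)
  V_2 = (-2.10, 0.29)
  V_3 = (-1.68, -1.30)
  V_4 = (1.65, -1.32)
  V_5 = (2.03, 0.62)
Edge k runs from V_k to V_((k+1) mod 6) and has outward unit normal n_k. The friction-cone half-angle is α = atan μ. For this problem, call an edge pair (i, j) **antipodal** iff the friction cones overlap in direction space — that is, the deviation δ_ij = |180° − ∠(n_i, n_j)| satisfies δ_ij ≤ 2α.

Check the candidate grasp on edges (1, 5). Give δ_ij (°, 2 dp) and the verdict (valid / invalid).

δ = 78.32°, invalid

α = atan 0.2 = 11.31°;  2α = 22.62°
edge 1: e_1 = (-1.83, -1.81);  n_1 = (-0.7032, +0.7110)
edge 5: e_5 = (-0.63, +0.97);  n_5 = (+0.8386, +0.5447)
∠(n_1, n_5) = 101.68°
δ = |180° − 101.68°| = 78.32°
78.32° > 2α = 22.62°  →  invalid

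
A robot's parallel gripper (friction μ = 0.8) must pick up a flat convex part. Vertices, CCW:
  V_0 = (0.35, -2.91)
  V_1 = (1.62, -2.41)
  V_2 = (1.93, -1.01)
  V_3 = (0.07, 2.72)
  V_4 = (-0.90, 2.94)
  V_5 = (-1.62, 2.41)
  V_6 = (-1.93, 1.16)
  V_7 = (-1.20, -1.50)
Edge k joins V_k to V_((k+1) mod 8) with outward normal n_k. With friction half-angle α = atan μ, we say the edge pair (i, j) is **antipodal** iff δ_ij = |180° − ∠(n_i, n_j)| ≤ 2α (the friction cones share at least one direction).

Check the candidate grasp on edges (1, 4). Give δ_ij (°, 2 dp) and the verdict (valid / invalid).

α = atan 0.8 = 38.66°;  2α = 77.32°
edge 1: e_1 = (+0.31, +1.40);  n_1 = (+0.9764, -0.2162)
edge 4: e_4 = (-0.72, -0.53);  n_4 = (-0.5928, +0.8053)
∠(n_1, n_4) = 138.84°
δ = |180° − 138.84°| = 41.16°
41.16° ≤ 2α = 77.32°  →  valid

δ = 41.16°, valid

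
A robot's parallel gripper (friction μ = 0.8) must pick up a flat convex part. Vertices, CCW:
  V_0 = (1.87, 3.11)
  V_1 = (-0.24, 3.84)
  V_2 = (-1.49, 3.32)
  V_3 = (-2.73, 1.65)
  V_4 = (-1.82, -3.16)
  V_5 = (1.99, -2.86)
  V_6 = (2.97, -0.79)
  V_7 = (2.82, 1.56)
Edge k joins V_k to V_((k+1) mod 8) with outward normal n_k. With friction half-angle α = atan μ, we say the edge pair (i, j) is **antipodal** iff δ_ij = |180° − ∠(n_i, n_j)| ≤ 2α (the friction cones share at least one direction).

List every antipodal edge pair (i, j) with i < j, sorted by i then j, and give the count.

α = atan 0.8 = 38.66°;  2α = 77.32°
n_0 = (+0.3270, +0.9450)
n_1 = (-0.3841, +0.9233)
n_2 = (-0.8029, +0.5961)
n_3 = (-0.9826, -0.1859)
n_4 = (+0.0785, -0.9969)
n_5 = (+0.9038, -0.4279)
n_6 = (+0.9980, +0.0637)
n_7 = (+0.8526, +0.5226)
  (0,1): δ = 138.33°  ·
  (0,2): δ = 107.51°  ·
  (0,3): δ = 60.20°  ✓
  (0,4): δ = 23.59°  ✓
  (0,5): δ = 83.75°  ·
  (0,6): δ = 112.74°  ·
  (0,7): δ = 140.59°  ·
  (1,2): δ = 149.18°  ·
  (1,3): δ = 101.87°  ·
  (1,4): δ = 18.09°  ✓
  (1,5): δ = 42.08°  ✓
  (1,6): δ = 71.06°  ✓
  (1,7): δ = 98.92°  ·
  (2,3): δ = 132.69°  ·
  (2,4): δ = 48.90°  ✓
  (2,5): δ = 11.26°  ✓
  (2,6): δ = 40.25°  ✓
  (2,7): δ = 68.10°  ✓
  (3,4): δ = 96.21°  ·
  (3,5): δ = 36.05°  ✓
  (3,6): δ = 7.06°  ✓
  (3,7): δ = 20.79°  ✓
  (4,5): δ = 119.84°  ·
  (4,6): δ = 90.85°  ·
  (4,7): δ = 63.00°  ✓
  (5,6): δ = 151.01°  ·
  (5,7): δ = 123.16°  ·
  (6,7): δ = 152.15°  ·
antipodal pairs: 13

count = 13; pairs: (0,3), (0,4), (1,4), (1,5), (1,6), (2,4), (2,5), (2,6), (2,7), (3,5), (3,6), (3,7), (4,7)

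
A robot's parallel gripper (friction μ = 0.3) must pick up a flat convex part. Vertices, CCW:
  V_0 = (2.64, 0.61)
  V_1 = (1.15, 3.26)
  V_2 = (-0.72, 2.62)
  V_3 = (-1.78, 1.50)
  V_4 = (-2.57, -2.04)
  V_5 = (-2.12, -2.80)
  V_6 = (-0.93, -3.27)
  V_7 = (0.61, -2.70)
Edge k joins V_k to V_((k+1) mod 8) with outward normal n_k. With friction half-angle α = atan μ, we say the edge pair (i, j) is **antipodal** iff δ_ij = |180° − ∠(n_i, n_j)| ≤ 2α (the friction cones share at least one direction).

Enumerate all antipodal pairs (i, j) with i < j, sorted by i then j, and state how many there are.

count = 5; pairs: (0,4), (1,6), (2,6), (2,7), (3,7)

α = atan 0.3 = 16.70°;  2α = 33.40°
n_0 = (+0.8717, +0.4901)
n_1 = (-0.3238, +0.9461)
n_2 = (-0.7263, +0.6874)
n_3 = (-0.9760, +0.2178)
n_4 = (-0.8605, -0.5095)
n_5 = (-0.3673, -0.9301)
n_6 = (+0.3471, -0.9378)
n_7 = (+0.8525, -0.5228)
  (0,1): δ = 100.45°  ·
  (0,2): δ = 72.77°  ·
  (0,3): δ = 41.93°  ·
  (0,4): δ = 1.28°  ✓
  (0,5): δ = 39.10°  ·
  (0,6): δ = 80.96°  ·
  (0,7): δ = 119.13°  ·
  (1,2): δ = 152.32°  ·
  (1,3): δ = 121.47°  ·
  (1,4): δ = 78.26°  ·
  (1,5): δ = 40.45°  ·
  (1,6): δ = 1.42°  ✓
  (1,7): δ = 39.59°  ·
  (2,3): δ = 149.16°  ·
  (2,4): δ = 105.95°  ·
  (2,5): δ = 68.13°  ·
  (2,6): δ = 26.27°  ✓
  (2,7): δ = 11.90°  ✓
  (3,4): δ = 136.79°  ·
  (3,5): δ = 98.97°  ·
  (3,6): δ = 57.11°  ·
  (3,7): δ = 18.94°  ✓
  (4,5): δ = 142.18°  ·
  (4,6): δ = 100.32°  ·
  (4,7): δ = 62.15°  ·
  (5,6): δ = 138.14°  ·
  (5,7): δ = 99.97°  ·
  (6,7): δ = 141.83°  ·
antipodal pairs: 5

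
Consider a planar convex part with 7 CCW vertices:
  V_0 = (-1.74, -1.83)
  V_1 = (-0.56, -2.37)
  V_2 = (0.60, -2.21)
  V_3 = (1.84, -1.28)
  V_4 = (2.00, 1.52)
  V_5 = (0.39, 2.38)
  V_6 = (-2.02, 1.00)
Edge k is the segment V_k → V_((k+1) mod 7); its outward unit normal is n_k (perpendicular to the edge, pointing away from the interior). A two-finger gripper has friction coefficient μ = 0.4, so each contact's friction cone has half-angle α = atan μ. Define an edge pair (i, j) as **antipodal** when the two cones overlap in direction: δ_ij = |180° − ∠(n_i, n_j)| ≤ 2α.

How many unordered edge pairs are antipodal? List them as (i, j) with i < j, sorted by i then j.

α = atan 0.4 = 21.80°;  2α = 43.60°
n_0 = (-0.4161, -0.9093)
n_1 = (+0.1366, -0.9906)
n_2 = (+0.6000, -0.8000)
n_3 = (+0.9984, -0.0570)
n_4 = (+0.4712, +0.8820)
n_5 = (-0.4969, +0.8678)
n_6 = (-0.9951, -0.0985)
  (0,1): δ = 147.56°  ·
  (0,2): δ = 118.54°  ·
  (0,3): δ = 68.68°  ·
  (0,4): δ = 3.52°  ✓
  (0,5): δ = 54.39°  ·
  (0,6): δ = 120.24°  ·
  (1,2): δ = 150.98°  ·
  (1,3): δ = 101.12°  ·
  (1,4): δ = 35.96°  ✓
  (1,5): δ = 21.94°  ✓
  (1,6): δ = 87.80°  ·
  (2,3): δ = 130.14°  ·
  (2,4): δ = 64.98°  ·
  (2,5): δ = 7.07°  ✓
  (2,6): δ = 58.78°  ·
  (3,4): δ = 114.84°  ·
  (3,5): δ = 56.93°  ·
  (3,6): δ = 8.92°  ✓
  (4,5): δ = 122.09°  ·
  (4,6): δ = 56.24°  ·
  (5,6): δ = 114.15°  ·
antipodal pairs: 5

count = 5; pairs: (0,4), (1,4), (1,5), (2,5), (3,6)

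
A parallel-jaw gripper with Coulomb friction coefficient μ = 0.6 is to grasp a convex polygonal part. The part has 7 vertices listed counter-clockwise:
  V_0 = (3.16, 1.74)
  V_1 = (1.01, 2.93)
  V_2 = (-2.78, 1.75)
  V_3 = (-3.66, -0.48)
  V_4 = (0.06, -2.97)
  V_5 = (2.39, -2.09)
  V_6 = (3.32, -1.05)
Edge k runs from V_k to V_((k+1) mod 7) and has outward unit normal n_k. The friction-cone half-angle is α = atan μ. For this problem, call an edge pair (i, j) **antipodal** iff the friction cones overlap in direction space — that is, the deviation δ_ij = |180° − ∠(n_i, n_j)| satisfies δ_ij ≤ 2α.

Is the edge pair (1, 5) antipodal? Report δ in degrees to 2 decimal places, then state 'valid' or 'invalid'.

δ = 30.90°, valid

α = atan 0.6 = 30.96°;  2α = 61.93°
edge 1: e_1 = (-3.79, -1.18);  n_1 = (-0.2973, +0.9548)
edge 5: e_5 = (+0.93, +1.04);  n_5 = (+0.7454, -0.6666)
∠(n_1, n_5) = 149.10°
δ = |180° − 149.10°| = 30.90°
30.90° ≤ 2α = 61.93°  →  valid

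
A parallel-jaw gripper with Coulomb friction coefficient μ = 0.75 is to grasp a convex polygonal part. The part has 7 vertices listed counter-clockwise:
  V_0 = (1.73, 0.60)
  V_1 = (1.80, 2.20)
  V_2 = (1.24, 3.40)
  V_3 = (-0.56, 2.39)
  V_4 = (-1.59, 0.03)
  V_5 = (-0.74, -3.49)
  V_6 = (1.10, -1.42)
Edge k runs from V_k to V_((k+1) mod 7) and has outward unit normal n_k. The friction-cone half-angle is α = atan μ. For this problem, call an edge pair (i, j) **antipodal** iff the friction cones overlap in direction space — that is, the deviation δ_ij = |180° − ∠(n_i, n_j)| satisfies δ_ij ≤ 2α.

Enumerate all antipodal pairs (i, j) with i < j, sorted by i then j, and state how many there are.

count = 11; pairs: (0,2), (0,3), (0,4), (1,3), (1,4), (2,5), (2,6), (3,5), (3,6), (4,5), (4,6)

α = atan 0.75 = 36.87°;  2α = 73.74°
n_0 = (+0.9990, -0.0437)
n_1 = (+0.9062, +0.4229)
n_2 = (-0.4893, +0.8721)
n_3 = (-0.9165, +0.4000)
n_4 = (-0.9721, -0.2347)
n_5 = (+0.7474, -0.6644)
n_6 = (+0.9546, -0.2977)
  (0,1): δ = 152.48°  ·
  (0,2): δ = 58.20°  ✓
  (0,3): δ = 21.07°  ✓
  (0,4): δ = 16.08°  ✓
  (0,5): δ = 140.87°  ·
  (0,6): δ = 165.18°  ·
  (1,2): δ = 85.72°  ·
  (1,3): δ = 48.60°  ✓
  (1,4): δ = 11.44°  ✓
  (1,5): δ = 113.35°  ·
  (1,6): δ = 137.66°  ·
  (2,3): δ = 142.88°  ·
  (2,4): δ = 105.72°  ·
  (2,5): δ = 19.07°  ✓
  (2,6): δ = 43.38°  ✓
  (3,4): δ = 142.85°  ·
  (3,5): δ = 18.06°  ✓
  (3,6): δ = 6.26°  ✓
  (4,5): δ = 55.21°  ✓
  (4,6): δ = 30.90°  ✓
  (5,6): δ = 155.69°  ·
antipodal pairs: 11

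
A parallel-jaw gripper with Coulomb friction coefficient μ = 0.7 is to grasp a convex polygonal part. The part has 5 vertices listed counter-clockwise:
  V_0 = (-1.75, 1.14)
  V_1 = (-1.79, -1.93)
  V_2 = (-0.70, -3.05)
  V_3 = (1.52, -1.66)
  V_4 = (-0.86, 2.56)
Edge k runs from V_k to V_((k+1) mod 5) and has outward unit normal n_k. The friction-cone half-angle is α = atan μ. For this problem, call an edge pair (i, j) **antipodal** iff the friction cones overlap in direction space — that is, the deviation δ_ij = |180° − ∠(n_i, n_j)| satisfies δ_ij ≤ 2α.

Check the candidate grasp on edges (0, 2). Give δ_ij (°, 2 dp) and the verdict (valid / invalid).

α = atan 0.7 = 34.99°;  2α = 69.98°
edge 0: e_0 = (-0.04, -3.07);  n_0 = (-0.9999, +0.0130)
edge 2: e_2 = (+2.22, +1.39);  n_2 = (+0.5307, -0.8476)
∠(n_0, n_2) = 122.80°
δ = |180° − 122.80°| = 57.20°
57.20° ≤ 2α = 69.98°  →  valid

δ = 57.20°, valid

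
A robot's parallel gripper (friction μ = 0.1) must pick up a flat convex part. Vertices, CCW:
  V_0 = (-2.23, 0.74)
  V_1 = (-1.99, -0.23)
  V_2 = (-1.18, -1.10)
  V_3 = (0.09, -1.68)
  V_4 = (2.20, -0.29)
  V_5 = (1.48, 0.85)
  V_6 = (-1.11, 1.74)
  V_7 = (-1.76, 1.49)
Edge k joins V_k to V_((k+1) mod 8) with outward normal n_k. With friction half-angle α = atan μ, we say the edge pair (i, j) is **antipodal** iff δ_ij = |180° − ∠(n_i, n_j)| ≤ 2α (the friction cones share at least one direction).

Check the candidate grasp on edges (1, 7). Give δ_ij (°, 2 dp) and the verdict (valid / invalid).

δ = 104.97°, invalid

α = atan 0.1 = 5.71°;  2α = 11.42°
edge 1: e_1 = (+0.81, -0.87);  n_1 = (-0.7319, -0.6814)
edge 7: e_7 = (-0.47, -0.75);  n_7 = (-0.8474, +0.5310)
∠(n_1, n_7) = 75.03°
δ = |180° − 75.03°| = 104.97°
104.97° > 2α = 11.42°  →  invalid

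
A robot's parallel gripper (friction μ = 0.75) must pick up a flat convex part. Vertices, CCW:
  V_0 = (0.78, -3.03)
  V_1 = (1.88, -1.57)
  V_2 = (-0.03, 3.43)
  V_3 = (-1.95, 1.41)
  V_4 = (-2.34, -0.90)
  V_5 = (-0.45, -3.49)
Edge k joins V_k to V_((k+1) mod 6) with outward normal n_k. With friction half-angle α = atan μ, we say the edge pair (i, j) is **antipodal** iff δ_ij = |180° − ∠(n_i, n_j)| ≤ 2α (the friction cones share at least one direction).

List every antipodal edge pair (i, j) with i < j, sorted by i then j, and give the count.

count = 8; pairs: (0,2), (0,3), (0,4), (1,2), (1,3), (1,4), (2,5), (3,5)

α = atan 0.75 = 36.87°;  2α = 73.74°
n_0 = (+0.7987, -0.6017)
n_1 = (+0.9342, +0.3568)
n_2 = (-0.7248, +0.6889)
n_3 = (-0.9860, +0.1665)
n_4 = (-0.8078, -0.5895)
n_5 = (+0.3503, -0.9366)
  (0,1): δ = 122.10°  ·
  (0,2): δ = 6.55°  ✓
  (0,3): δ = 27.41°  ✓
  (0,4): δ = 73.11°  ✓
  (0,5): δ = 147.50°  ·
  (1,2): δ = 64.45°  ✓
  (1,3): δ = 30.49°  ✓
  (1,4): δ = 15.21°  ✓
  (1,5): δ = 89.60°  ·
  (2,3): δ = 146.04°  ·
  (2,4): δ = 100.33°  ·
  (2,5): δ = 25.95°  ✓
  (3,4): δ = 134.30°  ·
  (3,5): δ = 59.91°  ✓
  (4,5): δ = 105.61°  ·
antipodal pairs: 8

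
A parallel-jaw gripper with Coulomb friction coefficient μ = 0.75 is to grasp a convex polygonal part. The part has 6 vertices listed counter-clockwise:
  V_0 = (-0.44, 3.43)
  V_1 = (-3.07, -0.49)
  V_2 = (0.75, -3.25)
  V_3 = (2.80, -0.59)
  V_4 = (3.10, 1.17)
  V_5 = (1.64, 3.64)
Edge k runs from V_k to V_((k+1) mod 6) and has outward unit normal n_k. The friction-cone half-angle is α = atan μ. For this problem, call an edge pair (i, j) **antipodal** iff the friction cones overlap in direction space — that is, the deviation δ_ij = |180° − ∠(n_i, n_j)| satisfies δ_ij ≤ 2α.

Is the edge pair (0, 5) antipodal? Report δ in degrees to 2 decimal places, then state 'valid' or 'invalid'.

δ = 129.62°, invalid

α = atan 0.75 = 36.87°;  2α = 73.74°
edge 0: e_0 = (-2.63, -3.92);  n_0 = (-0.8304, +0.5571)
edge 5: e_5 = (-2.08, -0.21);  n_5 = (-0.1005, +0.9949)
∠(n_0, n_5) = 50.38°
δ = |180° − 50.38°| = 129.62°
129.62° > 2α = 73.74°  →  invalid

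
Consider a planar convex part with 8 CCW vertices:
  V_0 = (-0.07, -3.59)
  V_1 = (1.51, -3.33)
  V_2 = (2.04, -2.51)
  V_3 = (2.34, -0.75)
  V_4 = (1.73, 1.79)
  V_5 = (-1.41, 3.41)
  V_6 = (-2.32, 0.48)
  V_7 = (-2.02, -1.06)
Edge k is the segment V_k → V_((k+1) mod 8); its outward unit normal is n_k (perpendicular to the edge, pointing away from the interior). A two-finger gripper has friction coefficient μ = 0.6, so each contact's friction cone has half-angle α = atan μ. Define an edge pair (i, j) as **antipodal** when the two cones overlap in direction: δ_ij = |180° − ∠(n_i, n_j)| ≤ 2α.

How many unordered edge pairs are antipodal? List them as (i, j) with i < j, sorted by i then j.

count = 11; pairs: (0,4), (1,5), (1,6), (2,5), (2,6), (2,7), (3,5), (3,6), (3,7), (4,6), (4,7)

α = atan 0.6 = 30.96°;  2α = 61.93°
n_0 = (+0.1624, -0.9867)
n_1 = (+0.8398, -0.5428)
n_2 = (+0.9858, -0.1680)
n_3 = (+0.9724, +0.2335)
n_4 = (+0.4585, +0.8887)
n_5 = (-0.9550, +0.2966)
n_6 = (-0.9815, -0.1912)
n_7 = (-0.7920, -0.6105)
  (0,1): δ = 132.22°  ·
  (0,2): δ = 109.02°  ·
  (0,3): δ = 85.84°  ·
  (0,4): δ = 36.63°  ✓
  (0,5): δ = 63.40°  ·
  (0,6): δ = 91.68°  ·
  (0,7): δ = 118.28°  ·
  (1,2): δ = 156.80°  ·
  (1,3): δ = 133.62°  ·
  (1,4): δ = 84.41°  ·
  (1,5): δ = 15.62°  ✓
  (1,6): δ = 43.90°  ✓
  (1,7): δ = 70.50°  ·
  (2,3): δ = 156.82°  ·
  (2,4): δ = 107.62°  ·
  (2,5): δ = 7.58°  ✓
  (2,6): δ = 20.70°  ✓
  (2,7): δ = 47.30°  ✓
  (3,4): δ = 130.79°  ·
  (3,5): δ = 30.76°  ✓
  (3,6): δ = 2.48°  ✓
  (3,7): δ = 24.12°  ✓
  (4,5): δ = 79.96°  ·
  (4,6): δ = 51.69°  ✓
  (4,7): δ = 25.09°  ✓
  (5,6): δ = 151.72°  ·
  (5,7): δ = 125.12°  ·
  (6,7): δ = 153.40°  ·
antipodal pairs: 11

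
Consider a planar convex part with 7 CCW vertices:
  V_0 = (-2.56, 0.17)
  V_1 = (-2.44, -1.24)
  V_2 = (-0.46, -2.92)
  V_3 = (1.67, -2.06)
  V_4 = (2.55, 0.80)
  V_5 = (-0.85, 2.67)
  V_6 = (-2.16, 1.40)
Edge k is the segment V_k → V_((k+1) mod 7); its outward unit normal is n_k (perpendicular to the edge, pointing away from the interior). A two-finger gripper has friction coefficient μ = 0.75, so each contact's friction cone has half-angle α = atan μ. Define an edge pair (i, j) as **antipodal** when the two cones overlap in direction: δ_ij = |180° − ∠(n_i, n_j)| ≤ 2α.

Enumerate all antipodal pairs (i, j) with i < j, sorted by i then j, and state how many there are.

count = 10; pairs: (0,2), (0,3), (0,4), (1,3), (1,4), (2,4), (2,5), (2,6), (3,5), (3,6)

α = atan 0.75 = 36.87°;  2α = 73.74°
n_0 = (-0.9964, -0.0848)
n_1 = (-0.6470, -0.7625)
n_2 = (+0.3744, -0.9273)
n_3 = (+0.9558, -0.2941)
n_4 = (+0.4819, +0.8762)
n_5 = (-0.6961, +0.7180)
n_6 = (-0.9510, +0.3093)
  (0,1): δ = 135.18°  ·
  (0,2): δ = 72.88°  ✓
  (0,3): δ = 21.97°  ✓
  (0,4): δ = 56.32°  ✓
  (0,5): δ = 129.25°  ·
  (0,6): δ = 157.12°  ·
  (1,2): δ = 117.70°  ·
  (1,3): δ = 66.79°  ✓
  (1,4): δ = 11.50°  ✓
  (1,5): δ = 84.43°  ·
  (1,6): δ = 112.30°  ·
  (2,3): δ = 129.09°  ·
  (2,4): δ = 50.80°  ✓
  (2,5): δ = 22.13°  ✓
  (2,6): δ = 50.00°  ✓
  (3,4): δ = 101.71°  ·
  (3,5): δ = 28.79°  ✓
  (3,6): δ = 0.91°  ✓
  (4,5): δ = 107.08°  ·
  (4,6): δ = 79.20°  ·
  (5,6): δ = 152.13°  ·
antipodal pairs: 10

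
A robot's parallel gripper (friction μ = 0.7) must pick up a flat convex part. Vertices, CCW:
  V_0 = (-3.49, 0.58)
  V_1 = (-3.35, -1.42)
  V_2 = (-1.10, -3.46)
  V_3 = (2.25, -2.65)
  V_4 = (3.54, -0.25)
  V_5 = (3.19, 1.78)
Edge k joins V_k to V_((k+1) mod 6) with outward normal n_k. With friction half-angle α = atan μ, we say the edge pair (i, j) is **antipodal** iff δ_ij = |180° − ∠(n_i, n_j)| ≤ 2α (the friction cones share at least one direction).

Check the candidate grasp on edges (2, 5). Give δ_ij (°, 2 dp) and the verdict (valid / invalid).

α = atan 0.7 = 34.99°;  2α = 69.98°
edge 2: e_2 = (+3.35, +0.81);  n_2 = (+0.2350, -0.9720)
edge 5: e_5 = (-6.68, -1.20);  n_5 = (-0.1768, +0.9842)
∠(n_2, n_5) = 176.59°
δ = |180° − 176.59°| = 3.41°
3.41° ≤ 2α = 69.98°  →  valid

δ = 3.41°, valid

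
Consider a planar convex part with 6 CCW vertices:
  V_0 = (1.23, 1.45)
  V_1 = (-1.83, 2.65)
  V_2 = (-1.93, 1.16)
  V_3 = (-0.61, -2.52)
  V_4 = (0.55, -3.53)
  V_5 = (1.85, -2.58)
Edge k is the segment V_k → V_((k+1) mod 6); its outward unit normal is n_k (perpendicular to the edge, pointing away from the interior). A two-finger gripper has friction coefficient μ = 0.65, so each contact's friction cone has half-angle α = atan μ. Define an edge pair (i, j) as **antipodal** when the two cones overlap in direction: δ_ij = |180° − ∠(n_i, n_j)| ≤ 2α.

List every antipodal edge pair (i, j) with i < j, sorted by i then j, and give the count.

count = 7; pairs: (0,2), (0,3), (0,4), (1,4), (1,5), (2,5), (3,5)

α = atan 0.65 = 33.02°;  2α = 66.05°
n_0 = (+0.3651, +0.9310)
n_1 = (-0.9978, +0.0670)
n_2 = (-0.9413, -0.3376)
n_3 = (-0.6567, -0.7542)
n_4 = (+0.5900, -0.8074)
n_5 = (+0.9884, +0.1521)
  (0,1): δ = 72.43°  ·
  (0,2): δ = 48.85°  ✓
  (0,3): δ = 19.63°  ✓
  (0,4): δ = 57.57°  ✓
  (0,5): δ = 120.16°  ·
  (1,2): δ = 156.43°  ·
  (1,3): δ = 127.21°  ·
  (1,4): δ = 50.00°  ✓
  (1,5): δ = 12.59°  ✓
  (2,3): δ = 150.78°  ·
  (2,4): δ = 73.57°  ·
  (2,5): δ = 10.99°  ✓
  (3,4): δ = 102.80°  ·
  (3,5): δ = 40.21°  ✓
  (4,5): δ = 117.41°  ·
antipodal pairs: 7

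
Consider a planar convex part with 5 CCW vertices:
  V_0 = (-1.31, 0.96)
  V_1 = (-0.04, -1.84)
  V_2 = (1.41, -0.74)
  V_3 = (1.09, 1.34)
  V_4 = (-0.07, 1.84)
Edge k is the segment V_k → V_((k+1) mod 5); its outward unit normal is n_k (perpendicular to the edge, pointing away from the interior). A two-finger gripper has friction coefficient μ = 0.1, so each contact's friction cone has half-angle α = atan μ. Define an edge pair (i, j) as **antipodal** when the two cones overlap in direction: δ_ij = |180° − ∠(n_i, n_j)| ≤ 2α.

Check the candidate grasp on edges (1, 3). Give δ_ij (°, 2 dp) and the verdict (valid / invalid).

δ = 60.50°, invalid

α = atan 0.1 = 5.71°;  2α = 11.42°
edge 1: e_1 = (+1.45, +1.10);  n_1 = (+0.6044, -0.7967)
edge 3: e_3 = (-1.16, +0.50);  n_3 = (+0.3958, +0.9183)
∠(n_1, n_3) = 119.50°
δ = |180° − 119.50°| = 60.50°
60.50° > 2α = 11.42°  →  invalid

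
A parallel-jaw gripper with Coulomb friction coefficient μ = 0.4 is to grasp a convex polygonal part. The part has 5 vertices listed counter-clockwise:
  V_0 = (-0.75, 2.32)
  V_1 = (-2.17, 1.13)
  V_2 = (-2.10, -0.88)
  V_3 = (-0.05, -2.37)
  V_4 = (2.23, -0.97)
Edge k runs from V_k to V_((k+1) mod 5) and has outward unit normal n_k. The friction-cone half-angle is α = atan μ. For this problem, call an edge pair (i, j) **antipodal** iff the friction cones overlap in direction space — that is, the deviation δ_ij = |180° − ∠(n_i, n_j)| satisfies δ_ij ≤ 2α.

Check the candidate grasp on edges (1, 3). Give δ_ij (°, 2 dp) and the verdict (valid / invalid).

δ = 60.44°, invalid

α = atan 0.4 = 21.80°;  2α = 43.60°
edge 1: e_1 = (+0.07, -2.01);  n_1 = (-0.9994, -0.0348)
edge 3: e_3 = (+2.28, +1.40);  n_3 = (+0.5233, -0.8522)
∠(n_1, n_3) = 119.56°
δ = |180° − 119.56°| = 60.44°
60.44° > 2α = 43.60°  →  invalid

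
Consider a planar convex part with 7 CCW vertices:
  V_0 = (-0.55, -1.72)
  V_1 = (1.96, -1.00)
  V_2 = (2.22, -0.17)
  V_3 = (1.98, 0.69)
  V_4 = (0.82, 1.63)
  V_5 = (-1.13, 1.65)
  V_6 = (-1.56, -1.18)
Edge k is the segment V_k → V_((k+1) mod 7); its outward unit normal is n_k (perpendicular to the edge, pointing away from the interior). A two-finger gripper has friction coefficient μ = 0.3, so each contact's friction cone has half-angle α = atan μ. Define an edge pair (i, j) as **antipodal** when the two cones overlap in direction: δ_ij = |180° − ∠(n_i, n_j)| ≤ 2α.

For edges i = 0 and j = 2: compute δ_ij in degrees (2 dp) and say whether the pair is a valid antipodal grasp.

δ = 90.41°, invalid

α = atan 0.3 = 16.70°;  2α = 33.40°
edge 0: e_0 = (+2.51, +0.72);  n_0 = (+0.2757, -0.9612)
edge 2: e_2 = (-0.24, +0.86);  n_2 = (+0.9632, +0.2688)
∠(n_0, n_2) = 89.59°
δ = |180° − 89.59°| = 90.41°
90.41° > 2α = 33.40°  →  invalid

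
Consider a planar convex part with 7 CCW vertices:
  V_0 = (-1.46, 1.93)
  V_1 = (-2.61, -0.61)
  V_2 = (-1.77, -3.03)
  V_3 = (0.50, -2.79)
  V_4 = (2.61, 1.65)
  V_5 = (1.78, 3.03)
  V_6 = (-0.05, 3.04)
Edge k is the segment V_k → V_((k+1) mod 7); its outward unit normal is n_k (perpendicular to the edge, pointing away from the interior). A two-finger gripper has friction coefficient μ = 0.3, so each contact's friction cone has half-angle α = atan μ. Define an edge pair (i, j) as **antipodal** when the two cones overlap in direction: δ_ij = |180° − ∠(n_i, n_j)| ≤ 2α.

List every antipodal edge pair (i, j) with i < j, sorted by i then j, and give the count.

count = 5; pairs: (0,3), (1,4), (2,5), (2,6), (3,6)

α = atan 0.3 = 16.70°;  2α = 33.40°
n_0 = (-0.9110, +0.4125)
n_1 = (-0.9447, -0.3279)
n_2 = (+0.1051, -0.9945)
n_3 = (+0.9032, -0.4292)
n_4 = (+0.8569, +0.5154)
n_5 = (+0.0055, +1.0000)
n_6 = (-0.6186, +0.7857)
  (0,1): δ = 136.50°  ·
  (0,2): δ = 59.61°  ·
  (0,3): δ = 1.06°  ✓
  (0,4): δ = 55.38°  ·
  (0,5): δ = 114.05°  ·
  (0,6): δ = 152.57°  ·
  (1,2): δ = 103.11°  ·
  (1,3): δ = 44.56°  ·
  (1,4): δ = 11.88°  ✓
  (1,5): δ = 70.54°  ·
  (1,6): δ = 109.07°  ·
  (2,3): δ = 121.45°  ·
  (2,4): δ = 65.01°  ·
  (2,5): δ = 6.35°  ✓
  (2,6): δ = 32.18°  ✓
  (3,4): δ = 123.56°  ·
  (3,5): δ = 64.89°  ·
  (3,6): δ = 26.37°  ✓
  (4,5): δ = 121.34°  ·
  (4,6): δ = 82.81°  ·
  (5,6): δ = 141.48°  ·
antipodal pairs: 5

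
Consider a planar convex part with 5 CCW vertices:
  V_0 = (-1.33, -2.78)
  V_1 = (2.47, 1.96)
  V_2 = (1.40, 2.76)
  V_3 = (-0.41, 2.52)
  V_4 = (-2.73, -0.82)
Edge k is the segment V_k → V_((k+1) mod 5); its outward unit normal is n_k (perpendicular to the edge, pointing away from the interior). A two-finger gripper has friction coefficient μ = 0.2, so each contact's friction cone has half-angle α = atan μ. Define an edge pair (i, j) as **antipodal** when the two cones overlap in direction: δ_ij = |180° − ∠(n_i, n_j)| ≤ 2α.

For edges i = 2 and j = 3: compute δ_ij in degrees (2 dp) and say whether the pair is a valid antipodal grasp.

α = atan 0.2 = 11.31°;  2α = 22.62°
edge 2: e_2 = (-1.81, -0.24);  n_2 = (-0.1314, +0.9913)
edge 3: e_3 = (-2.32, -3.34);  n_3 = (-0.8213, +0.5705)
∠(n_2, n_3) = 47.66°
δ = |180° − 47.66°| = 132.34°
132.34° > 2α = 22.62°  →  invalid

δ = 132.34°, invalid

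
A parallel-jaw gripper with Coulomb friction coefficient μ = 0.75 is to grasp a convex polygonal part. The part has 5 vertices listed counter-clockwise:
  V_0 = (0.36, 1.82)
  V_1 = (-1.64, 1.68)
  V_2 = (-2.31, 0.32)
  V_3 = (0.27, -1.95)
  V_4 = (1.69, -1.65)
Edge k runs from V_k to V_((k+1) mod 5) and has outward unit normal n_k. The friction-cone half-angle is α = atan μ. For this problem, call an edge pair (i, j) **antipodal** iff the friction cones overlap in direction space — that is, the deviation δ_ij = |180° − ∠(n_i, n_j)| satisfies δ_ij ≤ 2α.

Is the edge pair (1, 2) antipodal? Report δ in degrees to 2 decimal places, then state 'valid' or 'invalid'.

δ = 105.12°, invalid

α = atan 0.75 = 36.87°;  2α = 73.74°
edge 1: e_1 = (-0.67, -1.36);  n_1 = (-0.8971, +0.4419)
edge 2: e_2 = (+2.58, -2.27);  n_2 = (-0.6606, -0.7508)
∠(n_1, n_2) = 74.88°
δ = |180° − 74.88°| = 105.12°
105.12° > 2α = 73.74°  →  invalid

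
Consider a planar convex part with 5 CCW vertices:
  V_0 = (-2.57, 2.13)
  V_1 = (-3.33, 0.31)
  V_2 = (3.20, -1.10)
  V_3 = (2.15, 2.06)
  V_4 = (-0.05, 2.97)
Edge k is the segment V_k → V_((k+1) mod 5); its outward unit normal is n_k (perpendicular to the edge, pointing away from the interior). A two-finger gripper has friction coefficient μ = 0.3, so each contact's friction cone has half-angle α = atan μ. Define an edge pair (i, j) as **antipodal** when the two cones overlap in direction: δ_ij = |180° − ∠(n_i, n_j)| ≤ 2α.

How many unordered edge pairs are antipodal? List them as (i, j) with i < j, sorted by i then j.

α = atan 0.3 = 16.70°;  2α = 33.40°
n_0 = (-0.9228, +0.3853)
n_1 = (-0.2111, -0.9775)
n_2 = (+0.9490, +0.3153)
n_3 = (+0.3822, +0.9241)
n_4 = (-0.3162, +0.9487)
  (0,1): δ = 79.52°  ·
  (0,2): δ = 41.05°  ·
  (0,3): δ = 90.19°  ·
  (0,4): δ = 131.10°  ·
  (1,2): δ = 59.43°  ·
  (1,3): δ = 10.29°  ✓
  (1,4): δ = 30.62°  ✓
  (2,3): δ = 130.85°  ·
  (2,4): δ = 89.95°  ·
  (3,4): δ = 139.09°  ·
antipodal pairs: 2

count = 2; pairs: (1,3), (1,4)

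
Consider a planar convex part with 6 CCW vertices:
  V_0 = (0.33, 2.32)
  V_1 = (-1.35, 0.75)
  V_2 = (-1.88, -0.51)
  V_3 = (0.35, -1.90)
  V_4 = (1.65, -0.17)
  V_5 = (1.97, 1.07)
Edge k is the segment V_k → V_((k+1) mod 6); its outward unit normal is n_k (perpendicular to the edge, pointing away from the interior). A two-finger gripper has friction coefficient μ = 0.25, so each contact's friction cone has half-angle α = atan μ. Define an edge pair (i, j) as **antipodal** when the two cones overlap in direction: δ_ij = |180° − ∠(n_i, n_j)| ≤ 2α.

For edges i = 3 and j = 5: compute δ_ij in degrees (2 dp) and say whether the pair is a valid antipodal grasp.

δ = 90.39°, invalid

α = atan 0.25 = 14.04°;  2α = 28.07°
edge 3: e_3 = (+1.30, +1.73);  n_3 = (+0.7994, -0.6007)
edge 5: e_5 = (-1.64, +1.25);  n_5 = (+0.6062, +0.7953)
∠(n_3, n_5) = 89.61°
δ = |180° − 89.61°| = 90.39°
90.39° > 2α = 28.07°  →  invalid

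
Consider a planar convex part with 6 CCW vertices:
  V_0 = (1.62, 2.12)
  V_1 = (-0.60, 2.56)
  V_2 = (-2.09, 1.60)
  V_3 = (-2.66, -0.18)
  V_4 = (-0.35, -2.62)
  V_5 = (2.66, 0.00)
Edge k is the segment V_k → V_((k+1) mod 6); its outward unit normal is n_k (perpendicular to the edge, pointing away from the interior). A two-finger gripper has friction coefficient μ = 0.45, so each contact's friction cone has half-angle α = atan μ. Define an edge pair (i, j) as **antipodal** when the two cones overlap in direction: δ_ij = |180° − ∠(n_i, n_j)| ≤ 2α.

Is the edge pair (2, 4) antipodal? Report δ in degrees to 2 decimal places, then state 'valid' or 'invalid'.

δ = 31.21°, valid

α = atan 0.45 = 24.23°;  2α = 48.46°
edge 2: e_2 = (-0.57, -1.78);  n_2 = (-0.9524, +0.3050)
edge 4: e_4 = (+3.01, +2.62);  n_4 = (+0.6566, -0.7543)
∠(n_2, n_4) = 148.79°
δ = |180° − 148.79°| = 31.21°
31.21° ≤ 2α = 48.46°  →  valid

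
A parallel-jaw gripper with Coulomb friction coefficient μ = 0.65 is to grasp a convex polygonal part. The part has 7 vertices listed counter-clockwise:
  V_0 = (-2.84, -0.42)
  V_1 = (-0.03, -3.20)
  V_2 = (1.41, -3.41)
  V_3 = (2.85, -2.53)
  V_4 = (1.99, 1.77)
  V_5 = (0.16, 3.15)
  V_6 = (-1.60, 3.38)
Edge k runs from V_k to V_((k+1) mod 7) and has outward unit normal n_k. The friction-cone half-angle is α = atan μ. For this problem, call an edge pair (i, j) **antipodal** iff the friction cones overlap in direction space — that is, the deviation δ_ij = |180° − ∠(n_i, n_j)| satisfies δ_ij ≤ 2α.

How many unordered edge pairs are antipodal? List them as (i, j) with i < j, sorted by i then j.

count = 8; pairs: (0,3), (0,4), (0,5), (1,4), (1,5), (2,5), (2,6), (3,6)

α = atan 0.65 = 33.02°;  2α = 66.05°
n_0 = (-0.7033, -0.7109)
n_1 = (-0.1443, -0.9895)
n_2 = (+0.5215, -0.8533)
n_3 = (+0.9806, +0.1961)
n_4 = (+0.6021, +0.7984)
n_5 = (+0.1296, +0.9916)
n_6 = (-0.9507, +0.3102)
  (0,1): δ = 143.60°  ·
  (0,2): δ = 103.88°  ·
  (0,3): δ = 34.00°  ✓
  (0,4): δ = 7.67°  ✓
  (0,5): δ = 37.25°  ✓
  (0,6): δ = 116.62°  ·
  (1,2): δ = 140.27°  ·
  (1,3): δ = 70.39°  ·
  (1,4): δ = 28.72°  ✓
  (1,5): δ = 0.85°  ✓
  (1,6): δ = 80.22°  ·
  (2,3): δ = 110.12°  ·
  (2,4): δ = 68.45°  ·
  (2,5): δ = 38.87°  ✓
  (2,6): δ = 40.50°  ✓
  (3,4): δ = 138.33°  ·
  (3,5): δ = 108.76°  ·
  (3,6): δ = 29.38°  ✓
  (4,5): δ = 150.43°  ·
  (4,6): δ = 71.05°  ·
  (5,6): δ = 100.63°  ·
antipodal pairs: 8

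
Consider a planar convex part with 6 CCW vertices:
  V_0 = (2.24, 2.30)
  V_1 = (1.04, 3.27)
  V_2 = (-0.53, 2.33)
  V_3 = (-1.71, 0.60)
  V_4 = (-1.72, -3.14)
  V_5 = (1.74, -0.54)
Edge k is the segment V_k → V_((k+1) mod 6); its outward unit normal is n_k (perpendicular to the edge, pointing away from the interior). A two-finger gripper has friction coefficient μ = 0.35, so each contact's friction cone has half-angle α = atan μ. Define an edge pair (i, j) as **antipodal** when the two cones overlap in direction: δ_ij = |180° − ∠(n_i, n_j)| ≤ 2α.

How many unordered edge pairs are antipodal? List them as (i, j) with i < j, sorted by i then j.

α = atan 0.35 = 19.29°;  2α = 38.58°
n_0 = (+0.6286, +0.7777)
n_1 = (-0.5137, +0.8580)
n_2 = (-0.8261, +0.5635)
n_3 = (-1.0000, +0.0027)
n_4 = (+0.6007, -0.7994)
n_5 = (+0.9849, -0.1734)
  (0,1): δ = 110.14°  ·
  (0,2): δ = 85.35°  ·
  (0,3): δ = 51.20°  ·
  (0,4): δ = 75.87°  ·
  (0,5): δ = 118.96°  ·
  (1,2): δ = 155.21°  ·
  (1,3): δ = 121.06°  ·
  (1,4): δ = 6.01°  ✓
  (1,5): δ = 49.10°  ·
  (2,3): δ = 145.86°  ·
  (2,4): δ = 18.78°  ✓
  (2,5): δ = 24.31°  ✓
  (3,4): δ = 52.92°  ·
  (3,5): δ = 9.83°  ✓
  (4,5): δ = 136.91°  ·
antipodal pairs: 4

count = 4; pairs: (1,4), (2,4), (2,5), (3,5)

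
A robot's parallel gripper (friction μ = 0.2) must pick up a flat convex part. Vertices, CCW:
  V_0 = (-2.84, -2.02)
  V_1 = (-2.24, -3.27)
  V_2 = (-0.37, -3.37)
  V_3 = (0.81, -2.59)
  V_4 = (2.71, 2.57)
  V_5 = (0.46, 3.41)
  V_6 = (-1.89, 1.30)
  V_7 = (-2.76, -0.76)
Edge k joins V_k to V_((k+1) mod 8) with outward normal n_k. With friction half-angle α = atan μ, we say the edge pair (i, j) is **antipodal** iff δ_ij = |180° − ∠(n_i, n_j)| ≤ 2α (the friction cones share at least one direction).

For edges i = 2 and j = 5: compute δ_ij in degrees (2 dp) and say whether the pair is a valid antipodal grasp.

α = atan 0.2 = 11.31°;  2α = 22.62°
edge 2: e_2 = (+1.18, +0.78);  n_2 = (+0.5514, -0.8342)
edge 5: e_5 = (-2.35, -2.11);  n_5 = (-0.6681, +0.7441)
∠(n_2, n_5) = 171.55°
δ = |180° − 171.55°| = 8.45°
8.45° ≤ 2α = 22.62°  →  valid

δ = 8.45°, valid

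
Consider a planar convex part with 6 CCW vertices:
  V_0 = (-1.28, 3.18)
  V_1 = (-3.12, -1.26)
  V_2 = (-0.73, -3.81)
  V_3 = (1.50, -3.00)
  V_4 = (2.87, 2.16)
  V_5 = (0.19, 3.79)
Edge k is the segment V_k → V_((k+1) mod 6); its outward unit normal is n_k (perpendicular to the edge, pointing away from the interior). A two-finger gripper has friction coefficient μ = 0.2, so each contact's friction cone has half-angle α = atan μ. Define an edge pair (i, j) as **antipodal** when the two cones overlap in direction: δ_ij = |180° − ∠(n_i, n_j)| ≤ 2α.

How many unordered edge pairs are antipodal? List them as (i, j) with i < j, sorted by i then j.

α = atan 0.2 = 11.31°;  2α = 22.62°
n_0 = (-0.9238, +0.3828)
n_1 = (-0.7296, -0.6838)
n_2 = (+0.3414, -0.9399)
n_3 = (+0.9665, -0.2566)
n_4 = (+0.5196, +0.8544)
n_5 = (-0.3833, +0.9236)
  (0,1): δ = 114.35°  ·
  (0,2): δ = 47.53°  ·
  (0,3): δ = 7.64°  ✓
  (0,4): δ = 81.20°  ·
  (0,5): δ = 135.05°  ·
  (1,2): δ = 113.18°  ·
  (1,3): δ = 58.01°  ·
  (1,4): δ = 15.55°  ✓
  (1,5): δ = 69.39°  ·
  (2,3): δ = 124.83°  ·
  (2,4): δ = 51.27°  ·
  (2,5): δ = 2.57°  ✓
  (3,4): δ = 106.44°  ·
  (3,5): δ = 52.59°  ·
  (4,5): δ = 126.15°  ·
antipodal pairs: 3

count = 3; pairs: (0,3), (1,4), (2,5)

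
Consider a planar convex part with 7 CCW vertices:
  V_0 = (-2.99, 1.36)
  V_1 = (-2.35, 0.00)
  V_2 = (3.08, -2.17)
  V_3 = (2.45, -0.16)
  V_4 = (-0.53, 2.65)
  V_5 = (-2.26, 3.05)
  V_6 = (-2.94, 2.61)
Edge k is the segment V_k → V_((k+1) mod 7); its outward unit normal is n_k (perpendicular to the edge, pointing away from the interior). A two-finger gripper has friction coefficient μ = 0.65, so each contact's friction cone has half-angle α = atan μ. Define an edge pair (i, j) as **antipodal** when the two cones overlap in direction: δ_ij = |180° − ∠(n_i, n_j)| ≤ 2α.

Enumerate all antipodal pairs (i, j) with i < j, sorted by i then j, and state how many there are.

count = 9; pairs: (0,2), (0,3), (0,4), (1,2), (1,3), (1,4), (1,5), (2,6), (3,6)

α = atan 0.65 = 33.02°;  2α = 66.05°
n_0 = (-0.9048, -0.4258)
n_1 = (-0.3711, -0.9286)
n_2 = (+0.9542, +0.2991)
n_3 = (+0.6860, +0.7276)
n_4 = (+0.2253, +0.9743)
n_5 = (-0.5433, +0.8396)
n_6 = (-0.9992, +0.0400)
  (0,1): δ = 136.98°  ·
  (0,2): δ = 7.80°  ✓
  (0,3): δ = 21.48°  ✓
  (0,4): δ = 51.78°  ✓
  (0,5): δ = 97.70°  ·
  (0,6): δ = 152.51°  ·
  (1,2): δ = 50.81°  ✓
  (1,3): δ = 21.54°  ✓
  (1,4): δ = 8.76°  ✓
  (1,5): δ = 54.69°  ✓
  (1,6): δ = 109.49°  ·
  (2,3): δ = 150.72°  ·
  (2,4): δ = 120.42°  ·
  (2,5): δ = 74.50°  ·
  (2,6): δ = 19.69°  ✓
  (3,4): δ = 149.70°  ·
  (3,5): δ = 103.78°  ·
  (3,6): δ = 48.97°  ✓
  (4,5): δ = 134.08°  ·
  (4,6): δ = 79.27°  ·
  (5,6): δ = 125.20°  ·
antipodal pairs: 9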